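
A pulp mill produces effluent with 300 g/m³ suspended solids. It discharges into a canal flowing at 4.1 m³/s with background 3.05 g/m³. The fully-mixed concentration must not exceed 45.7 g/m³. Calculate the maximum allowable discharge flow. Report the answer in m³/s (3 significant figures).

0.688 m³/s

Mass balance at complete mixing: C_std·(Q_w + Q_r) = Q_w·C_e + Q_r·C_b.
Rearranging, Q_w = Q_r·(C_std − C_b)/(C_e − C_std) = 4.1·(45.7 − 3.05) / (300 − 45.7) = 0.6876 m³/s.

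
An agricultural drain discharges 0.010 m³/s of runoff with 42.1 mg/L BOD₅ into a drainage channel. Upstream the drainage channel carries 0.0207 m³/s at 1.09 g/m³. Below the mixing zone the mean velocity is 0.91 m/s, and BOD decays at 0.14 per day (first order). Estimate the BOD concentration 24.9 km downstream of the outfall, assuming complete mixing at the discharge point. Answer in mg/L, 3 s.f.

After complete mixing, C₀ = (0.01·42.1 + 0.0207·1.09) / 0.0307 = 14.45 mg/L.
Travel time t = 2.49e+04 m / 0.91 m/s = 2.736e+04 s = 0.3167 d.
C = 14.45·exp(−0.14·0.3167) = 14.45·0.9566 = 13.82 mg/L.

13.8 mg/L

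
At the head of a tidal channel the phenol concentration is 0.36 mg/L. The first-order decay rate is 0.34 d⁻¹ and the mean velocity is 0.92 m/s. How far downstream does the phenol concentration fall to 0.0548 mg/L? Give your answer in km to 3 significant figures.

From C = C₀·e^(−kt), t = ln(C₀/C)/k = ln(0.36/0.0548)/0.34 = 1.882/0.34 = 5.537 d.
Distance = v·t = 0.92 m/s × 4.784e+05 s = 4.401e+05 m = 440.1 km.

440 km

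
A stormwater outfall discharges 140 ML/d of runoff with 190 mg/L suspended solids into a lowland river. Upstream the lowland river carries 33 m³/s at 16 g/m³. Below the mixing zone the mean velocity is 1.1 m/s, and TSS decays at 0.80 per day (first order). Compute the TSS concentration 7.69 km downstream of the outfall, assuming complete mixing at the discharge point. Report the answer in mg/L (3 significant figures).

22.6 mg/L

140 ML/d = 1.62 m³/s.
After complete mixing, C₀ = (1.62·190 + 33·16) / 34.62 = 24.14 mg/L.
Travel time t = 7690 m / 1.1 m/s = 6991 s = 0.08091 d.
C = 24.14·exp(−0.80·0.08091) = 24.14·0.9373 = 22.63 mg/L.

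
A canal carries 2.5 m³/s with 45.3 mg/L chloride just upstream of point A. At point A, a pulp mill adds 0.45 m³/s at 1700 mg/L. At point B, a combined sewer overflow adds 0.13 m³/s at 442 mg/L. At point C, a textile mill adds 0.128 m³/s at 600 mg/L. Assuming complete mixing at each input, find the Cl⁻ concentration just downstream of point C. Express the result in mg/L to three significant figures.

After input A: C = (2.5·45.3 + 0.45·1700) / 2.95 = 297.7 mg/L.
After input B: C = (2.95·297.7 + 0.13·442) / 3.08 = 303.8 mg/L.
After input C: C = (3.08·303.8 + 0.128·600) / 3.208 = 315.6 mg/L.

316 mg/L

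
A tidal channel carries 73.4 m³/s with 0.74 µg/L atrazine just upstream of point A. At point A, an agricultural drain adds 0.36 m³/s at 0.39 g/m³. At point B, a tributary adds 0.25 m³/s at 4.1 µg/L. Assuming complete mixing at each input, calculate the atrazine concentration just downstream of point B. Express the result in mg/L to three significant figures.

0.74 µg/L = 0.00074 mg/L.
After input A: C = (73.4·0.00074 + 0.36·0.39) / 73.76 = 0.00264 mg/L.
4.1 µg/L = 0.0041 mg/L.
After input B: C = (73.76·0.00264 + 0.25·0.0041) / 74.01 = 0.002645 mg/L.

0.00264 mg/L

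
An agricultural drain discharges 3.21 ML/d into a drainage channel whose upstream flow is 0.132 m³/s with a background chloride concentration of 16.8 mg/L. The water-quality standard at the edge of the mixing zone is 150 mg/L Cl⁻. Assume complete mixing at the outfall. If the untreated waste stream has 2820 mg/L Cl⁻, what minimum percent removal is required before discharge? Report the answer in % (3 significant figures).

3.21 ML/d = 0.03715 m³/s.
Mass balance: 150·0.1692 = 0.03715·Cₑ + 0.132·16.8.
Cₑ = (25.37 − 2.218) / 0.03715 = 623.2 mg/L.
Required removal = 1 − 623.2/2820 = 77.9 %.

77.9 %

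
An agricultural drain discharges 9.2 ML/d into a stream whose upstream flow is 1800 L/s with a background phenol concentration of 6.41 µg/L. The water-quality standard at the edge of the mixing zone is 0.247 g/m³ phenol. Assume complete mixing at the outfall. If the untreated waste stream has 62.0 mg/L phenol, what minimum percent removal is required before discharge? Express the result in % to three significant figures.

9.2 ML/d = 0.1065 m³/s.
1800 L/s = 1.8 m³/s.
6.41 µg/L = 0.00641 mg/L.
Mass balance: 0.247·1.906 = 0.1065·Cₑ + 1.8·0.00641.
Cₑ = (0.4709 − 0.01154) / 0.1065 = 4.314 mg/L.
Required removal = 1 − 4.314/62.0 = 93.04 %.

93.0 %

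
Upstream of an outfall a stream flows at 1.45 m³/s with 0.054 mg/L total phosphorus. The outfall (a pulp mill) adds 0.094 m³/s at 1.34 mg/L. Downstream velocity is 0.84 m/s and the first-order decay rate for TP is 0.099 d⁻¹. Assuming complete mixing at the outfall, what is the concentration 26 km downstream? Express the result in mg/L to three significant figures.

0.128 mg/L

After complete mixing, C₀ = (0.094·1.34 + 1.45·0.054) / 1.544 = 0.1323 mg/L.
Travel time t = 2.6e+04 m / 0.84 m/s = 3.095e+04 s = 0.3582 d.
C = 0.1323·exp(−0.099·0.3582) = 0.1323·0.9652 = 0.1277 mg/L.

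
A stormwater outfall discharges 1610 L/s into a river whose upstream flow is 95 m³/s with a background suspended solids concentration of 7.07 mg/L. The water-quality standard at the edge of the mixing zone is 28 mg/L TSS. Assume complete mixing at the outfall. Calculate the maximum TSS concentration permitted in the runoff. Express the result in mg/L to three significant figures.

1260 mg/L

1610 L/s = 1.61 m³/s.
Mass balance: 28·96.61 = 1.61·Cₑ + 95·7.07.
Cₑ = (2705 − 671.6) / 1.61 = 1263 mg/L.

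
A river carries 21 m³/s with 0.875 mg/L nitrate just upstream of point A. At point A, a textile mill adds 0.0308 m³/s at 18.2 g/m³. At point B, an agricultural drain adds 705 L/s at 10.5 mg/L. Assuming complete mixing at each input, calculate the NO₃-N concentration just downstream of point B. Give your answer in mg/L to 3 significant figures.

1.21 mg/L

After input A: C = (21·0.875 + 0.0308·18.2) / 21.03 = 0.9004 mg/L.
705 L/s = 0.705 m³/s.
After input B: C = (21.03·0.9004 + 0.705·10.5) / 21.74 = 1.212 mg/L.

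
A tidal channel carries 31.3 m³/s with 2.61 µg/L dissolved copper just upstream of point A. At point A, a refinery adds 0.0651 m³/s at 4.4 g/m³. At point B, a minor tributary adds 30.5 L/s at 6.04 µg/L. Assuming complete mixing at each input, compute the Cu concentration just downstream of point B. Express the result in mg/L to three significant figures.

0.0117 mg/L

2.61 µg/L = 0.00261 mg/L.
After input A: C = (31.3·0.00261 + 0.0651·4.4) / 31.37 = 0.01174 mg/L.
30.5 L/s = 0.0305 m³/s.
6.04 µg/L = 0.00604 mg/L.
After input B: C = (31.37·0.01174 + 0.0305·0.00604) / 31.4 = 0.01173 mg/L.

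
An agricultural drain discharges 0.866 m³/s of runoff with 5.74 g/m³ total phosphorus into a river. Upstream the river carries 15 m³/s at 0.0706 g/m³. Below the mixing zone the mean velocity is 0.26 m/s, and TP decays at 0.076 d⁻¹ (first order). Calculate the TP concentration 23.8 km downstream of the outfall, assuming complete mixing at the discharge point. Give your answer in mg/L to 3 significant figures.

0.351 mg/L

After complete mixing, C₀ = (0.866·5.74 + 15·0.0706) / 15.87 = 0.38 mg/L.
Travel time t = 2.38e+04 m / 0.26 m/s = 9.154e+04 s = 1.059 d.
C = 0.38·exp(−0.076·1.059) = 0.38·0.9226 = 0.3506 mg/L.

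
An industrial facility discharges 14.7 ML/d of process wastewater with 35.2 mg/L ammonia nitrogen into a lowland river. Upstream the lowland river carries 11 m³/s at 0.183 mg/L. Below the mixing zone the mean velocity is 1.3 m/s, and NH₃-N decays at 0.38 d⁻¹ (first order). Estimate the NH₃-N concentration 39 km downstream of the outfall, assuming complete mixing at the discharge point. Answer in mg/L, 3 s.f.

0.628 mg/L

14.7 ML/d = 0.1701 m³/s.
After complete mixing, C₀ = (0.1701·35.2 + 11·0.183) / 11.17 = 0.7164 mg/L.
Travel time t = 3.9e+04 m / 1.3 m/s = 3e+04 s = 0.3472 d.
C = 0.7164·exp(−0.38·0.3472) = 0.7164·0.8764 = 0.6278 mg/L.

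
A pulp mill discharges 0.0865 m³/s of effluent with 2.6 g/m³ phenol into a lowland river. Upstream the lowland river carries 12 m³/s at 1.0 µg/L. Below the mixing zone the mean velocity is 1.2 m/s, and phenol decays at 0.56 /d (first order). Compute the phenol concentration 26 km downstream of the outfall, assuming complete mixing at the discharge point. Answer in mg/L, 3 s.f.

1.0 µg/L = 0.001 mg/L.
After complete mixing, C₀ = (0.0865·2.6 + 12·0.001) / 12.09 = 0.0196 mg/L.
Travel time t = 2.6e+04 m / 1.2 m/s = 2.167e+04 s = 0.2508 d.
C = 0.0196·exp(−0.56·0.2508) = 0.0196·0.869 = 0.01703 mg/L.

0.0170 mg/L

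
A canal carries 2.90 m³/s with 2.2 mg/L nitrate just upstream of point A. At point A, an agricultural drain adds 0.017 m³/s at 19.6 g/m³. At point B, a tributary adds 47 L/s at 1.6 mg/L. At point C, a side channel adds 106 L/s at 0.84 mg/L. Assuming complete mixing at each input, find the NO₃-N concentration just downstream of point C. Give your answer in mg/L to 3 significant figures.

After input A: C = (2.9·2.2 + 0.017·19.6) / 2.917 = 2.301 mg/L.
47 L/s = 0.047 m³/s.
After input B: C = (2.917·2.301 + 0.047·1.6) / 2.964 = 2.29 mg/L.
106 L/s = 0.106 m³/s.
After input C: C = (2.964·2.29 + 0.106·0.84) / 3.07 = 2.24 mg/L.

2.24 mg/L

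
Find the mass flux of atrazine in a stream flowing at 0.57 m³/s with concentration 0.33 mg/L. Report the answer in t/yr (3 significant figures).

5.94 t/yr

Mass flux = Q·C = 0.57 m³/s × 0.33 g/m³ = 0.1881 g/s.
= 0.1881 g/s × 31.56 = 5.936 t/yr.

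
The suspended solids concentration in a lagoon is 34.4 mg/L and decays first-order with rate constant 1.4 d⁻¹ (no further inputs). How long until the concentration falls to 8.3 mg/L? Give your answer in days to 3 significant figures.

t = ln(C₀/C)/k = ln(34.4/8.3)/1.4 = 1.422/1.4 = 1.016 d.

1.02 d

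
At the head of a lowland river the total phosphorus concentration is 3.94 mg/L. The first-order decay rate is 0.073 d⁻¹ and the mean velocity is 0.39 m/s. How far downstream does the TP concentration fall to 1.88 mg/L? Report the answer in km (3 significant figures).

342 km

From C = C₀·e^(−kt), t = ln(C₀/C)/k = ln(3.94/1.88)/0.073 = 0.7399/0.073 = 10.14 d.
Distance = v·t = 0.39 m/s × 8.757e+05 s = 3.415e+05 m = 341.5 km.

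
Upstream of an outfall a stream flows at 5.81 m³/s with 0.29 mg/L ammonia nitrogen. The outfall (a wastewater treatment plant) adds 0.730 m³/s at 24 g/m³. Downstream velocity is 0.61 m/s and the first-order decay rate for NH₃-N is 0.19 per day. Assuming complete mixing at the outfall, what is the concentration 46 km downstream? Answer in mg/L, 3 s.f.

After complete mixing, C₀ = (0.73·24 + 5.81·0.29) / 6.54 = 2.937 mg/L.
Travel time t = 4.6e+04 m / 0.61 m/s = 7.541e+04 s = 0.8728 d.
C = 2.937·exp(−0.19·0.8728) = 2.937·0.8472 = 2.488 mg/L.

2.49 mg/L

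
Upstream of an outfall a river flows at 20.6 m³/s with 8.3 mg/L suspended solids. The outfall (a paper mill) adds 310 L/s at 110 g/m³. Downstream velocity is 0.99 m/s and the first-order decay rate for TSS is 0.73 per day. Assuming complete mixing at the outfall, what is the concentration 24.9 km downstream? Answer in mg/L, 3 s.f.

7.93 mg/L

310 L/s = 0.31 m³/s.
After complete mixing, C₀ = (0.31·110 + 20.6·8.3) / 20.91 = 9.808 mg/L.
Travel time t = 2.49e+04 m / 0.99 m/s = 2.515e+04 s = 0.2911 d.
C = 9.808·exp(−0.73·0.2911) = 9.808·0.8086 = 7.93 mg/L.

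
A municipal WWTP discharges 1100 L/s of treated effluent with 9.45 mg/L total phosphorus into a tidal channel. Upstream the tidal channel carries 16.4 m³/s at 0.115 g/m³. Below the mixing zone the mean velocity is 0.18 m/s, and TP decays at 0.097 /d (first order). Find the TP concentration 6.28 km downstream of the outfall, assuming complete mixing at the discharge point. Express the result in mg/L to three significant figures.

1100 L/s = 1.1 m³/s.
After complete mixing, C₀ = (1.1·9.45 + 16.4·0.115) / 17.5 = 0.7018 mg/L.
Travel time t = 6280 m / 0.18 m/s = 3.489e+04 s = 0.4038 d.
C = 0.7018·exp(−0.097·0.4038) = 0.7018·0.9616 = 0.6748 mg/L.

0.675 mg/L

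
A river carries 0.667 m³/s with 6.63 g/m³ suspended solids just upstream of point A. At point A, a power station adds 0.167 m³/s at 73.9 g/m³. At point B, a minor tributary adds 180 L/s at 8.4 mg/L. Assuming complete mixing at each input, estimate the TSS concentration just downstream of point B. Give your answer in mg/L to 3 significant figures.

After input A: C = (0.667·6.63 + 0.167·73.9) / 0.834 = 20.1 mg/L.
180 L/s = 0.18 m³/s.
After input B: C = (0.834·20.1 + 0.18·8.4) / 1.014 = 18.02 mg/L.

18.0 mg/L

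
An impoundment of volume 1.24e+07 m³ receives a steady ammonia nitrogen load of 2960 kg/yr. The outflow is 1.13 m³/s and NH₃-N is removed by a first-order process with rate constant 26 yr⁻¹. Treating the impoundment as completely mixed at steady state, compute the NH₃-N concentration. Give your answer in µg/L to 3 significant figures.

8.27 µg/L

Outflow Q = 1.13 m³/s × 3.156e+07 s/yr = 3.566e+07 m³/yr.
Steady-state CSTR mass balance: W = Q·C + k·V·C, so C = W/(Q + kV).
Q + kV = 3.566e+07 + 26·1.24e+07 = 3.581e+08 m³/yr.
C = 2960/3.581e+08 = 8.267e-06 kg/m³ = 0.008267 mg/L = 8.267 µg/L.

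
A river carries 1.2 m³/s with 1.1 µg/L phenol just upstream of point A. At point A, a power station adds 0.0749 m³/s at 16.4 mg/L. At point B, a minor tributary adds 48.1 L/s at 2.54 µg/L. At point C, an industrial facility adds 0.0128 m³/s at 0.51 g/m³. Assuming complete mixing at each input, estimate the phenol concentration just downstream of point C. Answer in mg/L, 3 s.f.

0.926 mg/L

1.1 µg/L = 0.0011 mg/L.
After input A: C = (1.2·0.0011 + 0.0749·16.4) / 1.275 = 0.9645 mg/L.
48.1 L/s = 0.0481 m³/s.
2.54 µg/L = 0.00254 mg/L.
After input B: C = (1.275·0.9645 + 0.0481·0.00254) / 1.323 = 0.9296 mg/L.
After input C: C = (1.323·0.9296 + 0.0128·0.51) / 1.336 = 0.9255 mg/L.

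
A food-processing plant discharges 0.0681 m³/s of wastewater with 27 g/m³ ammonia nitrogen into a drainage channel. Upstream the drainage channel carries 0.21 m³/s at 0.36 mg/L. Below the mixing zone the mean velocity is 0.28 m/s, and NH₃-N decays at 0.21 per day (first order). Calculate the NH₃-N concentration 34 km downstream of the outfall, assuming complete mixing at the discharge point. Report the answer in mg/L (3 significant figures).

5.12 mg/L

After complete mixing, C₀ = (0.0681·27 + 0.21·0.36) / 0.2781 = 6.883 mg/L.
Travel time t = 3.4e+04 m / 0.28 m/s = 1.214e+05 s = 1.405 d.
C = 6.883·exp(−0.21·1.405) = 6.883·0.7444 = 5.124 mg/L.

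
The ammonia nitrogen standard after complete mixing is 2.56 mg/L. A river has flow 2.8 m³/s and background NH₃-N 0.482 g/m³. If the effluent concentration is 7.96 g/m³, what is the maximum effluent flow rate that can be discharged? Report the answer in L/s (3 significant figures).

Mass balance at complete mixing: C_std·(Q_w + Q_r) = Q_w·C_e + Q_r·C_b.
Rearranging, Q_w = Q_r·(C_std − C_b)/(C_e − C_std) = 2.8·(2.56 − 0.482) / (7.96 − 2.56) = 1.077 m³/s.
= 1077 L/s.

1080 L/s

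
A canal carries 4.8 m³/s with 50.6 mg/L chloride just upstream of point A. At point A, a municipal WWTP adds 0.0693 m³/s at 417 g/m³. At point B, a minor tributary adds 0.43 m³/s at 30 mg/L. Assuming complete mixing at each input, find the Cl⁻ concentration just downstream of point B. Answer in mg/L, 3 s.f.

53.7 mg/L

After input A: C = (4.8·50.6 + 0.0693·417) / 4.869 = 55.81 mg/L.
After input B: C = (4.869·55.81 + 0.43·30) / 5.299 = 53.72 mg/L.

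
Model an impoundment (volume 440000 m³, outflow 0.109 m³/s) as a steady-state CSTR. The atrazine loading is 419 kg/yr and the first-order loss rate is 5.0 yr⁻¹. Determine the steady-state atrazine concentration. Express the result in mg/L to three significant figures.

Outflow Q = 0.109 m³/s × 3.156e+07 s/yr = 3.44e+06 m³/yr.
Steady-state CSTR mass balance: W = Q·C + k·V·C, so C = W/(Q + kV).
Q + kV = 3.44e+06 + 5.0·440000 = 5.64e+06 m³/yr.
C = 419/5.64e+06 = 7.429e-05 kg/m³ = 0.07429 mg/L.

0.0743 mg/L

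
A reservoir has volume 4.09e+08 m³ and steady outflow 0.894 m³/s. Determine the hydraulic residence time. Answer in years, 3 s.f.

Q = 0.894 m³/s × 3.156e+07 s/yr = 2.821e+07 m³/yr.
Hydraulic residence time τ = V/Q = 4.09e+08/2.821e+07 = 14.5 yr.

14.5 yr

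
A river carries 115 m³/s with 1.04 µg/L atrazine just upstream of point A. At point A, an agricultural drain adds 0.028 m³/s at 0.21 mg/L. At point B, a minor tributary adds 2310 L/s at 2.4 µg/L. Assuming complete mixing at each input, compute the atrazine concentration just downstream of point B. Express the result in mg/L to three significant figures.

1.04 µg/L = 0.00104 mg/L.
After input A: C = (115·0.00104 + 0.028·0.21) / 115 = 0.001091 mg/L.
2310 L/s = 2.31 m³/s.
2.4 µg/L = 0.0024 mg/L.
After input B: C = (115·0.001091 + 2.31·0.0024) / 117.3 = 0.001117 mg/L.

0.00112 mg/L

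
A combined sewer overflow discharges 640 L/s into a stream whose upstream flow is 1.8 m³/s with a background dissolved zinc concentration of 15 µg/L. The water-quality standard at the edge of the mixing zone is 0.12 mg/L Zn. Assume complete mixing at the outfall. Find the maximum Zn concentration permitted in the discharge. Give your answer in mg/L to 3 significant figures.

640 L/s = 0.64 m³/s.
15 µg/L = 0.015 mg/L.
Mass balance: 0.12·2.44 = 0.64·Cₑ + 1.8·0.015.
Cₑ = (0.2928 − 0.027) / 0.64 = 0.4153 mg/L.

0.415 mg/L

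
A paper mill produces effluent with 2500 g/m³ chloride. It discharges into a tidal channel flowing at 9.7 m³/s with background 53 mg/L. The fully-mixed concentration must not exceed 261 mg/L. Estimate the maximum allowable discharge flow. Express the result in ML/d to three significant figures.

77.9 ML/d

Mass balance at complete mixing: C_std·(Q_w + Q_r) = Q_w·C_e + Q_r·C_b.
Rearranging, Q_w = Q_r·(C_std − C_b)/(C_e − C_std) = 9.7·(261 − 53) / (2500 − 261) = 0.9011 m³/s.
= 77.86 ML/d.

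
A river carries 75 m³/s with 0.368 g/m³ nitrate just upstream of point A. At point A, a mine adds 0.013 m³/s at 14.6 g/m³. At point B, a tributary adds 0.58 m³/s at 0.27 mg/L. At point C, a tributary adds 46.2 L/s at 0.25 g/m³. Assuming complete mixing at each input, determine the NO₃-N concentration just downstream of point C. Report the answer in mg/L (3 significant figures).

After input A: C = (75·0.368 + 0.013·14.6) / 75.01 = 0.3705 mg/L.
After input B: C = (75.01·0.3705 + 0.58·0.27) / 75.59 = 0.3697 mg/L.
46.2 L/s = 0.0462 m³/s.
After input C: C = (75.59·0.3697 + 0.0462·0.25) / 75.64 = 0.3696 mg/L.

0.370 mg/L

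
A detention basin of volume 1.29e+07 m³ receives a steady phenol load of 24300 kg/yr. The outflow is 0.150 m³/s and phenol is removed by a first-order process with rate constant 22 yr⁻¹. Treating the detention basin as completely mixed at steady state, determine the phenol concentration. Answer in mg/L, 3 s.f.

Outflow Q = 0.150 m³/s × 3.156e+07 s/yr = 4.734e+06 m³/yr.
Steady-state CSTR mass balance: W = Q·C + k·V·C, so C = W/(Q + kV).
Q + kV = 4.734e+06 + 22·1.29e+07 = 2.885e+08 m³/yr.
C = 24300/2.885e+08 = 8.422e-05 kg/m³ = 0.08422 mg/L.

0.0842 mg/L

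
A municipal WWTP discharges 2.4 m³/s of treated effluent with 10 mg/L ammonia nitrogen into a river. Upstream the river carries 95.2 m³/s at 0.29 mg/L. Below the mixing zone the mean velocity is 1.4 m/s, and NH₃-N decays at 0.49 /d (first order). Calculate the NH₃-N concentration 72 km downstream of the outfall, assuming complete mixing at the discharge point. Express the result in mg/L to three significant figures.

After complete mixing, C₀ = (2.4·10 + 95.2·0.29) / 97.6 = 0.5288 mg/L.
Travel time t = 7.2e+04 m / 1.4 m/s = 5.143e+04 s = 0.5952 d.
C = 0.5288·exp(−0.49·0.5952) = 0.5288·0.747 = 0.395 mg/L.

0.395 mg/L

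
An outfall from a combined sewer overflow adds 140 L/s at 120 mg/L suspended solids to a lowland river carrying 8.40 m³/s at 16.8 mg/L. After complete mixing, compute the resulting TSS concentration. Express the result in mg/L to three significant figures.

18.5 mg/L

140 L/s = 0.14 m³/s.
By mass balance at complete mixing, C = (0.14·120 + 8.4·16.8) / (0.14 + 8.4) = 157.9/8.54 = 18.49 mg/L.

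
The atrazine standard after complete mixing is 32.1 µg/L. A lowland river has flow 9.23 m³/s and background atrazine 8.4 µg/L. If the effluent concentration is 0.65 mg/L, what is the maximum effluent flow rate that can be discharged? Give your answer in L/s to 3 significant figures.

354 L/s

8.4 µg/L = 0.0084 mg/L.
32.1 µg/L = 0.0321 mg/L.
Mass balance at complete mixing: C_std·(Q_w + Q_r) = Q_w·C_e + Q_r·C_b.
Rearranging, Q_w = Q_r·(C_std − C_b)/(C_e − C_std) = 9.23·(0.0321 − 0.0084) / (0.65 − 0.0321) = 0.354 m³/s.
= 354 L/s.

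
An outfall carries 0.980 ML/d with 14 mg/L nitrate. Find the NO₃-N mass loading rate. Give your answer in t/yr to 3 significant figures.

0.980 ML/d = 0.01134 m³/s.
Mass flux = Q·C = 0.01134 m³/s × 14 g/m³ = 0.1588 g/s.
= 0.1588 g/s × 31.56 = 5.011 t/yr.

5.01 t/yr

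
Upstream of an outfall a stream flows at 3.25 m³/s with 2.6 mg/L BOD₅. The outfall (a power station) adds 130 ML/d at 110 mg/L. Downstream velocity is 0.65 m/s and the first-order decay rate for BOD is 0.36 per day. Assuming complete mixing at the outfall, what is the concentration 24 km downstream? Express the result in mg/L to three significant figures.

31.4 mg/L

130 ML/d = 1.505 m³/s.
After complete mixing, C₀ = (1.505·110 + 3.25·2.6) / 4.755 = 36.59 mg/L.
Travel time t = 2.4e+04 m / 0.65 m/s = 3.692e+04 s = 0.4274 d.
C = 36.59·exp(−0.36·0.4274) = 36.59·0.8574 = 31.37 mg/L.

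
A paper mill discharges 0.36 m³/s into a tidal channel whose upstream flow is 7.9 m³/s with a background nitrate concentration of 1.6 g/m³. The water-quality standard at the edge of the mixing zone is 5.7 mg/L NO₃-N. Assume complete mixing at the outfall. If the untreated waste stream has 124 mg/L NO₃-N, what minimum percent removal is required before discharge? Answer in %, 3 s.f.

Mass balance: 5.7·8.26 = 0.36·Cₑ + 7.9·1.6.
Cₑ = (47.08 − 12.64) / 0.36 = 95.67 mg/L.
Required removal = 1 − 95.67/124 = 22.84 %.

22.8 %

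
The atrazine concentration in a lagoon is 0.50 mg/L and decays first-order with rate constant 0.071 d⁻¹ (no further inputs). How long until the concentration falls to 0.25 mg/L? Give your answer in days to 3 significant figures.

9.76 d

t = ln(C₀/C)/k = ln(0.50/0.25)/0.071 = 0.6931/0.071 = 9.763 d.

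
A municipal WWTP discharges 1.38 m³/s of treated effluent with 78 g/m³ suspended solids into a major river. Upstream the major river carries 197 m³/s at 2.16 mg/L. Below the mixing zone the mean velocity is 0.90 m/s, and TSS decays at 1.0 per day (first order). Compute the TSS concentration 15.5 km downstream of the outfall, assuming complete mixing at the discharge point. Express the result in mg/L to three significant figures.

After complete mixing, C₀ = (1.38·78 + 197·2.16) / 198.4 = 2.688 mg/L.
Travel time t = 1.55e+04 m / 0.90 m/s = 1.722e+04 s = 0.1993 d.
C = 2.688·exp(−1.0·0.1993) = 2.688·0.8193 = 2.202 mg/L.

2.20 mg/L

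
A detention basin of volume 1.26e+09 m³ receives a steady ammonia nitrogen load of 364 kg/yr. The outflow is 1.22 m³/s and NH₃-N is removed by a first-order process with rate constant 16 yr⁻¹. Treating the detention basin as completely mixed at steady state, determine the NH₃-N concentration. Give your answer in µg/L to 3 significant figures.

Outflow Q = 1.22 m³/s × 3.156e+07 s/yr = 3.85e+07 m³/yr.
Steady-state CSTR mass balance: W = Q·C + k·V·C, so C = W/(Q + kV).
Q + kV = 3.85e+07 + 16·1.26e+09 = 2.02e+10 m³/yr.
C = 364/2.02e+10 = 1.802e-08 kg/m³ = 1.802e-05 mg/L = 0.01802 µg/L.

0.0180 µg/L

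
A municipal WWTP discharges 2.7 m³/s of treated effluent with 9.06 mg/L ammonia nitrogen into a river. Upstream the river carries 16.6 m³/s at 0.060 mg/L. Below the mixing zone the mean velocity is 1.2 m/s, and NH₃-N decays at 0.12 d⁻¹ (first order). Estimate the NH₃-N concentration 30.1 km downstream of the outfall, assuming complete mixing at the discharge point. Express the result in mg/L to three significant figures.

After complete mixing, C₀ = (2.7·9.06 + 16.6·0.06) / 19.3 = 1.319 mg/L.
Travel time t = 3.01e+04 m / 1.2 m/s = 2.508e+04 s = 0.2903 d.
C = 1.319·exp(−0.12·0.2903) = 1.319·0.9658 = 1.274 mg/L.

1.27 mg/L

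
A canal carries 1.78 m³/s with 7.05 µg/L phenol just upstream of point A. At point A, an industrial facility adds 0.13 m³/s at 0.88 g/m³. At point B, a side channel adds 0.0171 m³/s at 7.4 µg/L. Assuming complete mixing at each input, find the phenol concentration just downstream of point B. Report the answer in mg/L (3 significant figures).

7.05 µg/L = 0.00705 mg/L.
After input A: C = (1.78·0.00705 + 0.13·0.88) / 1.91 = 0.06647 mg/L.
7.4 µg/L = 0.0074 mg/L.
After input B: C = (1.91·0.06647 + 0.0171·0.0074) / 1.927 = 0.06594 mg/L.

0.0659 mg/L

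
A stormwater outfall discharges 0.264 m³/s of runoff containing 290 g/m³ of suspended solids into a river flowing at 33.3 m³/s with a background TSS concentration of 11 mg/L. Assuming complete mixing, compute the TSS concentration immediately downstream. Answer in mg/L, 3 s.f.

13.2 mg/L

By mass balance at complete mixing, C = (0.264·290 + 33.3·11) / (0.264 + 33.3) = 442.9/33.56 = 13.19 mg/L.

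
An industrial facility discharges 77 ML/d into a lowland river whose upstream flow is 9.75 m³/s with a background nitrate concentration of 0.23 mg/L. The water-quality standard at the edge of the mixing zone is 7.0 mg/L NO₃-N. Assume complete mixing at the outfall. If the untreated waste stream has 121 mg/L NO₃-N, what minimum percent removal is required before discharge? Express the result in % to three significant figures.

33.0 %

77 ML/d = 0.8912 m³/s.
Mass balance: 7·10.64 = 0.8912·Cₑ + 9.75·0.23.
Cₑ = (74.49 − 2.243) / 0.8912 = 81.07 mg/L.
Required removal = 1 − 81.07/121 = 33 %.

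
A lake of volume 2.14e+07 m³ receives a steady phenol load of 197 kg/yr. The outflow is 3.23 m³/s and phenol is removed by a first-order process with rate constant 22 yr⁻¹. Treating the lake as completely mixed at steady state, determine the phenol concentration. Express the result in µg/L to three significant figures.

0.344 µg/L

Outflow Q = 3.23 m³/s × 3.156e+07 s/yr = 1.019e+08 m³/yr.
Steady-state CSTR mass balance: W = Q·C + k·V·C, so C = W/(Q + kV).
Q + kV = 1.019e+08 + 22·2.14e+07 = 5.727e+08 m³/yr.
C = 197/5.727e+08 = 3.44e-07 kg/m³ = 0.000344 mg/L = 0.344 µg/L.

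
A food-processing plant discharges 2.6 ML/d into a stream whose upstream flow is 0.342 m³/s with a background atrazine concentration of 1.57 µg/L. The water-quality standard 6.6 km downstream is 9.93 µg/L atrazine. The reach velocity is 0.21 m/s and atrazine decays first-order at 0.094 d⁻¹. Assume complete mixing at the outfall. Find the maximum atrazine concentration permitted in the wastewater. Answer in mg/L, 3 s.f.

0.109 mg/L

2.6 ML/d = 0.03009 m³/s.
1.57 µg/L = 0.00157 mg/L.
9.93 µg/L = 0.00993 mg/L.
Travel time to the compliance point: t = 6600/0.21 = 3.143e+04 s = 0.3638 d; decay factor exp(−0.094·0.3638) = 0.9664.
So the concentration just after mixing may be at most 0.00993/0.9664 = 0.01028 mg/L.
Mass balance: 0.01028·0.3721 = 0.03009·Cₑ + 0.342·0.00157.
Cₑ = (0.003823 − 0.0005369) / 0.03009 = 0.1092 mg/L.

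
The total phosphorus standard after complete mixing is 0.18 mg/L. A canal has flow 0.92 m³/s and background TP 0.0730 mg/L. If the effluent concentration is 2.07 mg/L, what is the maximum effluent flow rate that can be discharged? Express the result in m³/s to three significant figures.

Mass balance at complete mixing: C_std·(Q_w + Q_r) = Q_w·C_e + Q_r·C_b.
Rearranging, Q_w = Q_r·(C_std − C_b)/(C_e − C_std) = 0.92·(0.18 − 0.073) / (2.07 − 0.18) = 0.05208 m³/s.

0.0521 m³/s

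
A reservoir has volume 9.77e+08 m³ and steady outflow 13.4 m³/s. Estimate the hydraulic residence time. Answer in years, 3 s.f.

Q = 13.4 m³/s × 3.156e+07 s/yr = 4.229e+08 m³/yr.
Hydraulic residence time τ = V/Q = 9.77e+08/4.229e+08 = 2.31 yr.

2.31 yr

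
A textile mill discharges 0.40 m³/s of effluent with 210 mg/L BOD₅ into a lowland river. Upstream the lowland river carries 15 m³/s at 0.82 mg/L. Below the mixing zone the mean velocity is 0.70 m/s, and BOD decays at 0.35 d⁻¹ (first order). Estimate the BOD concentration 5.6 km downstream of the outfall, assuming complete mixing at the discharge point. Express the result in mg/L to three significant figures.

After complete mixing, C₀ = (0.4·210 + 15·0.82) / 15.4 = 6.253 mg/L.
Travel time t = 5600 m / 0.70 m/s = 8000 s = 0.09259 d.
C = 6.253·exp(−0.35·0.09259) = 6.253·0.9681 = 6.054 mg/L.

6.05 mg/L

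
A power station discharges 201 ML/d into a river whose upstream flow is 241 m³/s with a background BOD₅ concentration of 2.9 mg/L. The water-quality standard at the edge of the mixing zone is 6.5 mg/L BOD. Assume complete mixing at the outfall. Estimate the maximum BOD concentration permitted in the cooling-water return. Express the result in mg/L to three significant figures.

201 ML/d = 2.326 m³/s.
Mass balance: 6.5·243.3 = 2.326·Cₑ + 241·2.9.
Cₑ = (1582 − 698.9) / 2.326 = 379.4 mg/L.

379 mg/L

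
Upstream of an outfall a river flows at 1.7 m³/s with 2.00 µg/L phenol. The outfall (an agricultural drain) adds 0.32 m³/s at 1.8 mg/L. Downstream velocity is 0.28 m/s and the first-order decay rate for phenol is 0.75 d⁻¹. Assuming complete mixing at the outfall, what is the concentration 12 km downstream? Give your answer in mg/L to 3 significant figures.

2.00 µg/L = 0.002 mg/L.
After complete mixing, C₀ = (0.32·1.8 + 1.7·0.002) / 2.02 = 0.2868 mg/L.
Travel time t = 1.2e+04 m / 0.28 m/s = 4.286e+04 s = 0.496 d.
C = 0.2868·exp(−0.75·0.496) = 0.2868·0.6893 = 0.1977 mg/L.

0.198 mg/L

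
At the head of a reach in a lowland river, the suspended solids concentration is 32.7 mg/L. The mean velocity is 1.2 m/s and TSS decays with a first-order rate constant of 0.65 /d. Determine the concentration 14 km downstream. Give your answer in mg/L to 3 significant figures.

Travel time t = 14 km / 1.2 m/s = 1.4e+04/1.2 = 1.167e+04 s = 0.135 d.
First-order decay: C = 32.7·exp(−0.65·0.135) = 32.7·0.916 = 29.95 mg/L.

30.0 mg/L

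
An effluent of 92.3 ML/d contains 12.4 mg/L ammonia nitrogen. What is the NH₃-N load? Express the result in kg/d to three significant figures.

92.3 ML/d = 1.068 m³/s.
Mass flux = Q·C = 1.068 m³/s × 12.4 g/m³ = 13.25 g/s.
= 13.25 g/s × 86.4 = 1145 kg/d.

1140 kg/d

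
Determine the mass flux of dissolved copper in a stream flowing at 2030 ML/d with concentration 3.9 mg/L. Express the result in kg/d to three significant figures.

7920 kg/d

2030 ML/d = 23.5 m³/s.
Mass flux = Q·C = 23.5 m³/s × 3.9 g/m³ = 91.63 g/s.
= 91.63 g/s × 86.4 = 7917 kg/d.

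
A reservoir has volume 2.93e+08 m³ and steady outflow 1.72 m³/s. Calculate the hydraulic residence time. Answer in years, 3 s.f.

5.40 yr

Q = 1.72 m³/s × 3.156e+07 s/yr = 5.428e+07 m³/yr.
Hydraulic residence time τ = V/Q = 2.93e+08/5.428e+07 = 5.398 yr.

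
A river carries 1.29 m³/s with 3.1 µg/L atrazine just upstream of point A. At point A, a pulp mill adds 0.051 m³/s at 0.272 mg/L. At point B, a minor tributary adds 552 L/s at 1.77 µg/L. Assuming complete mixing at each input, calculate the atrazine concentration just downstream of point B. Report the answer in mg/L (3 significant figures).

0.00996 mg/L

3.1 µg/L = 0.0031 mg/L.
After input A: C = (1.29·0.0031 + 0.051·0.272) / 1.341 = 0.01333 mg/L.
552 L/s = 0.552 m³/s.
1.77 µg/L = 0.00177 mg/L.
After input B: C = (1.341·0.01333 + 0.552·0.00177) / 1.893 = 0.009957 mg/L.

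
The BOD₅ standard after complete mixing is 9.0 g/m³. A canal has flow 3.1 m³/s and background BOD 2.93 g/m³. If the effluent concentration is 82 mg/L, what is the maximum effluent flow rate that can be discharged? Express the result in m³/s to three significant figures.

Mass balance at complete mixing: C_std·(Q_w + Q_r) = Q_w·C_e + Q_r·C_b.
Rearranging, Q_w = Q_r·(C_std − C_b)/(C_e − C_std) = 3.1·(9 − 2.93) / (82 − 9) = 0.2578 m³/s.

0.258 m³/s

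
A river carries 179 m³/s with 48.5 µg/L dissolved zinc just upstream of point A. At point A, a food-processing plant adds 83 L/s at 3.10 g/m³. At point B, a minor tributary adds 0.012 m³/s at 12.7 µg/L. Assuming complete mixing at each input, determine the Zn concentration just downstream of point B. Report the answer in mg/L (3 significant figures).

48.5 µg/L = 0.0485 mg/L.
83 L/s = 0.083 m³/s.
After input A: C = (179·0.0485 + 0.083·3.1) / 179.1 = 0.04991 mg/L.
12.7 µg/L = 0.0127 mg/L.
After input B: C = (179.1·0.04991 + 0.012·0.0127) / 179.1 = 0.04991 mg/L.

0.0499 mg/L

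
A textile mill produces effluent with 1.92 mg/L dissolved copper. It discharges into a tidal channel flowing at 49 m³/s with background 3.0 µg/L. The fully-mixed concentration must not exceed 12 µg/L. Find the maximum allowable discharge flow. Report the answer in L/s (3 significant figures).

3.0 µg/L = 0.003 mg/L.
12 µg/L = 0.012 mg/L.
Mass balance at complete mixing: C_std·(Q_w + Q_r) = Q_w·C_e + Q_r·C_b.
Rearranging, Q_w = Q_r·(C_std − C_b)/(C_e − C_std) = 49·(0.012 − 0.003) / (1.92 − 0.012) = 0.2311 m³/s.
= 231.1 L/s.

231 L/s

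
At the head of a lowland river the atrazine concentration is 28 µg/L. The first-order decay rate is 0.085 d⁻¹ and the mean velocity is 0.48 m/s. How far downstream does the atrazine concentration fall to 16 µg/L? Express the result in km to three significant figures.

From C = C₀·e^(−kt), t = ln(C₀/C)/k = ln(28/16)/0.085 = 0.5596/0.085 = 6.584 d.
Distance = v·t = 0.48 m/s × 5.688e+05 s = 2.73e+05 m = 273 km.

273 km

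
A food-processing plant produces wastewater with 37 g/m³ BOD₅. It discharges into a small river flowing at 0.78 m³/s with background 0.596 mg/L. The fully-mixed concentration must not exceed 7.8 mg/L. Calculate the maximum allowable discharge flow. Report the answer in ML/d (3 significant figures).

Mass balance at complete mixing: C_std·(Q_w + Q_r) = Q_w·C_e + Q_r·C_b.
Rearranging, Q_w = Q_r·(C_std − C_b)/(C_e − C_std) = 0.78·(7.8 − 0.596) / (37 − 7.8) = 0.1924 m³/s.
= 16.63 ML/d.

16.6 ML/d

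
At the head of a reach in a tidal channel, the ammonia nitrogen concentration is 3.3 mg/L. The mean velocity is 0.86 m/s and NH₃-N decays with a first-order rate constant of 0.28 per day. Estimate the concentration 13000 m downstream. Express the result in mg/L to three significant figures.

3.14 mg/L

Travel time t = 13000 m / 0.86 m/s = 1.3e+04/0.86 = 1.512e+04 s = 0.175 d.
First-order decay: C = 3.3·exp(−0.28·0.175) = 3.3·0.9522 = 3.142 mg/L.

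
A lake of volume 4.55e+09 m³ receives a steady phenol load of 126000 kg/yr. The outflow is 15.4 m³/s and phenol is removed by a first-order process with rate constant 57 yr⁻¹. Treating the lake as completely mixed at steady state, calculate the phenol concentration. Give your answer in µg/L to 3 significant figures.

0.485 µg/L

Outflow Q = 15.4 m³/s × 3.156e+07 s/yr = 4.86e+08 m³/yr.
Steady-state CSTR mass balance: W = Q·C + k·V·C, so C = W/(Q + kV).
Q + kV = 4.86e+08 + 57·4.55e+09 = 2.598e+11 m³/yr.
C = 126000/2.598e+11 = 4.849e-07 kg/m³ = 0.0004849 mg/L = 0.4849 µg/L.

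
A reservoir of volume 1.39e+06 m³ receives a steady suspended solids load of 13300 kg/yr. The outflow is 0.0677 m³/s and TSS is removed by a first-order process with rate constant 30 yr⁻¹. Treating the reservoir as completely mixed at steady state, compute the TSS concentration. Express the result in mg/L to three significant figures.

Outflow Q = 0.0677 m³/s × 3.156e+07 s/yr = 2.136e+06 m³/yr.
Steady-state CSTR mass balance: W = Q·C + k·V·C, so C = W/(Q + kV).
Q + kV = 2.136e+06 + 30·1.39e+06 = 4.384e+07 m³/yr.
C = 13300/4.384e+07 = 0.0003034 kg/m³ = 0.3034 mg/L.

0.303 mg/L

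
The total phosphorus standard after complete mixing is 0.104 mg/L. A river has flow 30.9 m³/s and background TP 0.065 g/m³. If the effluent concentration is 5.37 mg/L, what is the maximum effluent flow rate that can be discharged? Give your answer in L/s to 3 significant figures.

Mass balance at complete mixing: C_std·(Q_w + Q_r) = Q_w·C_e + Q_r·C_b.
Rearranging, Q_w = Q_r·(C_std − C_b)/(C_e − C_std) = 30.9·(0.104 − 0.065) / (5.37 − 0.104) = 0.2288 m³/s.
= 228.8 L/s.

229 L/s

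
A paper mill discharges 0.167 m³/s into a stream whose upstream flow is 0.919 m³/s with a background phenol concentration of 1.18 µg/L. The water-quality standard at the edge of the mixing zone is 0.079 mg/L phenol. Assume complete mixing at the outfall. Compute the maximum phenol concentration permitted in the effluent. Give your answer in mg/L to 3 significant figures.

1.18 µg/L = 0.00118 mg/L.
Mass balance: 0.079·1.086 = 0.167·Cₑ + 0.919·0.00118.
Cₑ = (0.08579 − 0.001084) / 0.167 = 0.5072 mg/L.

0.507 mg/L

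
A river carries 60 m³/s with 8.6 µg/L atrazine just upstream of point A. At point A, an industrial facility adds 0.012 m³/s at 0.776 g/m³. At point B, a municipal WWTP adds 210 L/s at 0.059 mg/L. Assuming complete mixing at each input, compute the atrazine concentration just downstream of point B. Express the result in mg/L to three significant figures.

8.6 µg/L = 0.0086 mg/L.
After input A: C = (60·0.0086 + 0.012·0.776) / 60.01 = 0.008753 mg/L.
210 L/s = 0.21 m³/s.
After input B: C = (60.01·0.008753 + 0.21·0.059) / 60.22 = 0.008929 mg/L.

0.00893 mg/L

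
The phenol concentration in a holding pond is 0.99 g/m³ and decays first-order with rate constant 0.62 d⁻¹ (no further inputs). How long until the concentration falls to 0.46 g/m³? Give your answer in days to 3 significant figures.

t = ln(C₀/C)/k = ln(0.99/0.46)/0.62 = 0.7665/0.62 = 1.236 d.

1.24 d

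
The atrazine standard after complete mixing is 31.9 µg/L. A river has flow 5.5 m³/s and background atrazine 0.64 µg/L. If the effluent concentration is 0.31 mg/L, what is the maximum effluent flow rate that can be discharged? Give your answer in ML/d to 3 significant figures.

0.64 µg/L = 0.00064 mg/L.
31.9 µg/L = 0.0319 mg/L.
Mass balance at complete mixing: C_std·(Q_w + Q_r) = Q_w·C_e + Q_r·C_b.
Rearranging, Q_w = Q_r·(C_std − C_b)/(C_e − C_std) = 5.5·(0.0319 − 0.00064) / (0.31 − 0.0319) = 0.6182 m³/s.
= 53.42 ML/d.

53.4 ML/d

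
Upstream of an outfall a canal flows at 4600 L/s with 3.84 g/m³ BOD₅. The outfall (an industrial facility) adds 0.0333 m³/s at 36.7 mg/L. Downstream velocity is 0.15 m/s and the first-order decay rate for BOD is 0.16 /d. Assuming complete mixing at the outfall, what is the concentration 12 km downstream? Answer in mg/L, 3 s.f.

4600 L/s = 4.6 m³/s.
After complete mixing, C₀ = (0.0333·36.7 + 4.6·3.84) / 4.633 = 4.076 mg/L.
Travel time t = 1.2e+04 m / 0.15 m/s = 8e+04 s = 0.9259 d.
C = 4.076·exp(−0.16·0.9259) = 4.076·0.8623 = 3.515 mg/L.

3.51 mg/L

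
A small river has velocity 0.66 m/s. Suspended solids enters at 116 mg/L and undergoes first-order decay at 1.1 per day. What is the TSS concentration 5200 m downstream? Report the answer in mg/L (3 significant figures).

Travel time t = 5200 m / 0.66 m/s = 5200/0.66 = 7879 s = 0.09119 d.
First-order decay: C = 116·exp(−1.1·0.09119) = 116·0.9046 = 104.9 mg/L.

105 mg/L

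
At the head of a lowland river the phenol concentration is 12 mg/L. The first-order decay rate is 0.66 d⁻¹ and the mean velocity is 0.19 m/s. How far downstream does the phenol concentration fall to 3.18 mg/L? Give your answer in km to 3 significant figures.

From C = C₀·e^(−kt), t = ln(C₀/C)/k = ln(12/3.18)/0.66 = 1.328/0.66 = 2.012 d.
Distance = v·t = 0.19 m/s × 1.739e+05 s = 3.303e+04 m = 33.03 km.

33.0 km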